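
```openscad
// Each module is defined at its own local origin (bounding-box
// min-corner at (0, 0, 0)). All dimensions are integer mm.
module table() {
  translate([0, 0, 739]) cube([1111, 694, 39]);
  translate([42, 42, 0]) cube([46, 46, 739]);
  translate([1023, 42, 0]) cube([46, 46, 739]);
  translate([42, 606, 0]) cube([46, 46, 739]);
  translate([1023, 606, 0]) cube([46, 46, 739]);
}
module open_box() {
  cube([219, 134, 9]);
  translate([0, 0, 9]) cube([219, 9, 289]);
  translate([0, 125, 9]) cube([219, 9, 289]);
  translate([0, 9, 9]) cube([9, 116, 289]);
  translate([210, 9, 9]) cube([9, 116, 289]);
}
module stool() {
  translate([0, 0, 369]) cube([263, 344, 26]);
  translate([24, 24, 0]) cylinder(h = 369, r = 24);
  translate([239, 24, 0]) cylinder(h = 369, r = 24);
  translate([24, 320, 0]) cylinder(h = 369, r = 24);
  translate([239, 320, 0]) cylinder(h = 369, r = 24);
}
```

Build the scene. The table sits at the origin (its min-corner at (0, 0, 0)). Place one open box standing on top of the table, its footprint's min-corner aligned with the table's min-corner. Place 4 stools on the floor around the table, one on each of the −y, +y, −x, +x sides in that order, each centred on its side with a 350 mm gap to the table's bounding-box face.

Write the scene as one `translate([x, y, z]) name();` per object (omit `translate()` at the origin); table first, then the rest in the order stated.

table();
translate([0, 0, 778]) open_box();
translate([424, -694, 0]) stool();
translate([424, 1044, 0]) stool();
translate([-613, 175, 0]) stool();
translate([1461, 175, 0]) stool();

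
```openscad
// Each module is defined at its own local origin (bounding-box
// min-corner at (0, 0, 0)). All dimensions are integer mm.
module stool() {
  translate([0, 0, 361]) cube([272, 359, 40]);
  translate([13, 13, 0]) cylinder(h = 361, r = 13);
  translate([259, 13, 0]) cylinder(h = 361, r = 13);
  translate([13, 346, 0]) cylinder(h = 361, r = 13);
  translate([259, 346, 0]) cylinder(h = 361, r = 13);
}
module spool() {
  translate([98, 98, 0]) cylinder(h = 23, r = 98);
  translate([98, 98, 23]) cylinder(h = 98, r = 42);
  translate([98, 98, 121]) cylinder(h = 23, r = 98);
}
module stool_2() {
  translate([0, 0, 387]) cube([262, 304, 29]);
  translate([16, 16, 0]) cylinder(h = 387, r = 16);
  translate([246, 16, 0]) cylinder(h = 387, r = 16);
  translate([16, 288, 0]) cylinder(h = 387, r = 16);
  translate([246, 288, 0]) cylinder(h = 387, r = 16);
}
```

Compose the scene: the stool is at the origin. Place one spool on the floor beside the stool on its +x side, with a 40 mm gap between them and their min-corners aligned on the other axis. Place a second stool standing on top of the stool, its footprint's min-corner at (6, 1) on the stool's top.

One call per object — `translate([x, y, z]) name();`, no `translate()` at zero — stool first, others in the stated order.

stool();
translate([312, 0, 0]) spool();
translate([6, 1, 401]) stool_2();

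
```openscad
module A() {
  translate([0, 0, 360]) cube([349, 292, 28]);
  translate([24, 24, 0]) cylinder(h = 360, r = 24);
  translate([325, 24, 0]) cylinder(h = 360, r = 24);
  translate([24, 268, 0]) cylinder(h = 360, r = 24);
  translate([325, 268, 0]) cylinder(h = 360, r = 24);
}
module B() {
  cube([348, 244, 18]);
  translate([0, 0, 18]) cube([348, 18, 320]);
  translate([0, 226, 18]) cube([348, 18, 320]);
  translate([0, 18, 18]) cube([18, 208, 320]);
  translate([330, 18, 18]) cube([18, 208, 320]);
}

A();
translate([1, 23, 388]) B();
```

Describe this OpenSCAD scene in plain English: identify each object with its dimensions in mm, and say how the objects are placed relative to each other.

A is a four-legged stool. The seat is a 349×292×28 mm slab whose top surface is at z = 388 mm; four round legs, each 48 mm in diameter, run from the floor (z = 0) to the underside of the seat, each leg's axis is inset half a diameter from the nearest pair of seat edges (so the leg's bounding box is flush with the corner).

B is an open-topped rectangular box: outside dimensions 348×244×338 mm, with a uniform wall and base thickness of 18 mm. The base is a full 348×244 slab on the floor; four walls sit on top of the base. The front and back walls (the −y and +y sides) span the full width; the two side walls fit between them.

The open box is on top of the stool.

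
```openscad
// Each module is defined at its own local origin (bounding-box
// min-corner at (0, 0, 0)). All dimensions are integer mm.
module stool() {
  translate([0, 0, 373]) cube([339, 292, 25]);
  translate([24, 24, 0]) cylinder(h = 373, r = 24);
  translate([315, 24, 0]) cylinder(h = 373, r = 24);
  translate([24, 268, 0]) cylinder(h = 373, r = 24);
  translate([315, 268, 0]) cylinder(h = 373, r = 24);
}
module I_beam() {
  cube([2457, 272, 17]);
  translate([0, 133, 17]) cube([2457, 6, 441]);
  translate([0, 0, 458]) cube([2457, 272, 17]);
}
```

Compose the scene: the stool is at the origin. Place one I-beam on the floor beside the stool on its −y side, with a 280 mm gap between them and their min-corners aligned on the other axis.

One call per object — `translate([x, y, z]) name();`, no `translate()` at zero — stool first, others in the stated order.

stool();
translate([0, -552, 0]) I_beam();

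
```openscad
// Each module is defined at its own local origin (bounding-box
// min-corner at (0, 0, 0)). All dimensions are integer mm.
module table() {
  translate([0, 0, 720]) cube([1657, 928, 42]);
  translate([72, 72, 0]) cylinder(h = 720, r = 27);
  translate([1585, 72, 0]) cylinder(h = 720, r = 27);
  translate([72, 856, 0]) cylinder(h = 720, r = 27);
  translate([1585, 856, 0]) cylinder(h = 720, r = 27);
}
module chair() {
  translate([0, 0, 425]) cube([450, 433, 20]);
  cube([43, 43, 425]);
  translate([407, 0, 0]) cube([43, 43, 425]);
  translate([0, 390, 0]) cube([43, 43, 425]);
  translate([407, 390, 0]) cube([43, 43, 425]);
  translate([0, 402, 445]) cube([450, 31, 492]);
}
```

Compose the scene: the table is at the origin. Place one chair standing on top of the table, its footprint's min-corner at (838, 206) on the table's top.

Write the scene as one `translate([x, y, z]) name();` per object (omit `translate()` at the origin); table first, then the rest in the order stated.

table();
translate([838, 206, 762]) chair();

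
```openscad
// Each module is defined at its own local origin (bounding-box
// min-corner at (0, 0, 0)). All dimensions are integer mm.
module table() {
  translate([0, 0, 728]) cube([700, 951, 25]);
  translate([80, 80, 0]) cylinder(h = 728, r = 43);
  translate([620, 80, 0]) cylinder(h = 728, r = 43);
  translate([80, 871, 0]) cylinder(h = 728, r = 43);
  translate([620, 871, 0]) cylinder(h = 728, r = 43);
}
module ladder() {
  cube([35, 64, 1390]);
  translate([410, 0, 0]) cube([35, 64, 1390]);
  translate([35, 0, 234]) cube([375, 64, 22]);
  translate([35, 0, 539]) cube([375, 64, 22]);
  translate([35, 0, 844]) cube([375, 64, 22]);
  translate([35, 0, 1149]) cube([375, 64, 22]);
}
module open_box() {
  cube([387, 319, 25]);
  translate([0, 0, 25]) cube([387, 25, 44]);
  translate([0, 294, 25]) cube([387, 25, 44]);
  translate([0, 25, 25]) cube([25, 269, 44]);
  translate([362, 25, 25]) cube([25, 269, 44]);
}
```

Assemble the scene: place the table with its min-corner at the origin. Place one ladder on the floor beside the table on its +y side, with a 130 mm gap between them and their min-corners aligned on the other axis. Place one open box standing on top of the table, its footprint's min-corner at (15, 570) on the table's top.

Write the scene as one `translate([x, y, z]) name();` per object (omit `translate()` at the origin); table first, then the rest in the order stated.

table();
translate([0, 1081, 0]) ladder();
translate([15, 570, 753]) open_box();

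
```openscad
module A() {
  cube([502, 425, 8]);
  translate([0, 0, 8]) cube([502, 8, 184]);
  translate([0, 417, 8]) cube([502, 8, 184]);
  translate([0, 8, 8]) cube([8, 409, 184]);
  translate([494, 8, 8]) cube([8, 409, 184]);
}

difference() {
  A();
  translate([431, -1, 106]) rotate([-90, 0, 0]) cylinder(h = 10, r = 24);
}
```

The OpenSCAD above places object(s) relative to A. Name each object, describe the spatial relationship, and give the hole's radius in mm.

A is an open box. The open box has a circular hole through its front wall. The hole's radius is 24 mm.

The subtracted cylinder has r = 24 mm.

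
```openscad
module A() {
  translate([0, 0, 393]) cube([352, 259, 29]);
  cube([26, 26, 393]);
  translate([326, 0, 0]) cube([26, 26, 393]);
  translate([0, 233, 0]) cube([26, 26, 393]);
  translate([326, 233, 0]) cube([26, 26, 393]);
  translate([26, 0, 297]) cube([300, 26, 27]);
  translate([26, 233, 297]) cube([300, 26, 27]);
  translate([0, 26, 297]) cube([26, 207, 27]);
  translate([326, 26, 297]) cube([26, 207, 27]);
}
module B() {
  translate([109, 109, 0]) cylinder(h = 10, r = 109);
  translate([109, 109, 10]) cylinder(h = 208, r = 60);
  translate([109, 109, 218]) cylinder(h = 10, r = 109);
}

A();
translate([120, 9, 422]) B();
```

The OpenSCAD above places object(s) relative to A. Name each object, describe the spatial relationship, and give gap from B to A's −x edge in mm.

A is a stool. B is a spool. The spool is on top of the stool. The gap from the spool to the stool's −x edge is 120 mm.

The spool's min-x is at 120; the stool's min-x is 0; gap = 120 mm.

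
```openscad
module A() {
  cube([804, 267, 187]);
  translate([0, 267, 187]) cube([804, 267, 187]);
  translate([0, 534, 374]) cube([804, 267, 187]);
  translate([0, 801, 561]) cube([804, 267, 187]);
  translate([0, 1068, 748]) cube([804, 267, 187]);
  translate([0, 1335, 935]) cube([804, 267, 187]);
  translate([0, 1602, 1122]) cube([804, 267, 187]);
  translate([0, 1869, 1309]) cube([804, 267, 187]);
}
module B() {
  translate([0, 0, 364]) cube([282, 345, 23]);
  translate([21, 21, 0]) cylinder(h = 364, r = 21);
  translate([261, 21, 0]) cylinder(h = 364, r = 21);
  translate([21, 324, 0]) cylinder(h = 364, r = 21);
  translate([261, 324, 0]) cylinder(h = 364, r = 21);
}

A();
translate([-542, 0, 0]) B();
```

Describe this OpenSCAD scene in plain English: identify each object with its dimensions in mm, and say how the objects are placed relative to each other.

A is a run of 8 identical solid stair steps. Each tread is 804×267 mm and each step block is 187 mm high. Step 1 rests on the floor; step k is offset from step 1 by (k−1)×267 mm in y and (k−1)×187 mm in z.

B is a four-legged stool. The seat is a 282×345×23 mm slab whose top surface is at z = 387 mm; four round legs, each 42 mm in diameter, run from the floor (z = 0) to the underside of the seat, each leg's axis is inset half a diameter from the nearest pair of seat edges (so the leg's bounding box is flush with the corner).

The stool is on the floor beside the staircase on its −x side.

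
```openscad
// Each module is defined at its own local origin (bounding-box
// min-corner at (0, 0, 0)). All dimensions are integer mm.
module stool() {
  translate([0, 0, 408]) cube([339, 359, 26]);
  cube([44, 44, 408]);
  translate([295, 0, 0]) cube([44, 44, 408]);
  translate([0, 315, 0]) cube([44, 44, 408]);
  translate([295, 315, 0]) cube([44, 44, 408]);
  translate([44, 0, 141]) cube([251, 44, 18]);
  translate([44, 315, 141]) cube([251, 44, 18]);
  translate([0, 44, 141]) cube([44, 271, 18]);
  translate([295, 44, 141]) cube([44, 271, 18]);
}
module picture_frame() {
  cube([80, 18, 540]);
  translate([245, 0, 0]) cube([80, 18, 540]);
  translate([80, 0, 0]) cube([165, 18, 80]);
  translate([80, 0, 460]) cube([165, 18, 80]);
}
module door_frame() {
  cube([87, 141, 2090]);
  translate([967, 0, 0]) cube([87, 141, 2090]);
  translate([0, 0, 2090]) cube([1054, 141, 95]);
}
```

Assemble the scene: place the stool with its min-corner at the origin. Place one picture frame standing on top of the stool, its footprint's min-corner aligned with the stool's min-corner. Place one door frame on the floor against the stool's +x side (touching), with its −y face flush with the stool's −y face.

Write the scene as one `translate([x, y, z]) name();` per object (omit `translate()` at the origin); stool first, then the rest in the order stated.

stool();
translate([0, 0, 434]) picture_frame();
translate([339, 0, 0]) door_frame();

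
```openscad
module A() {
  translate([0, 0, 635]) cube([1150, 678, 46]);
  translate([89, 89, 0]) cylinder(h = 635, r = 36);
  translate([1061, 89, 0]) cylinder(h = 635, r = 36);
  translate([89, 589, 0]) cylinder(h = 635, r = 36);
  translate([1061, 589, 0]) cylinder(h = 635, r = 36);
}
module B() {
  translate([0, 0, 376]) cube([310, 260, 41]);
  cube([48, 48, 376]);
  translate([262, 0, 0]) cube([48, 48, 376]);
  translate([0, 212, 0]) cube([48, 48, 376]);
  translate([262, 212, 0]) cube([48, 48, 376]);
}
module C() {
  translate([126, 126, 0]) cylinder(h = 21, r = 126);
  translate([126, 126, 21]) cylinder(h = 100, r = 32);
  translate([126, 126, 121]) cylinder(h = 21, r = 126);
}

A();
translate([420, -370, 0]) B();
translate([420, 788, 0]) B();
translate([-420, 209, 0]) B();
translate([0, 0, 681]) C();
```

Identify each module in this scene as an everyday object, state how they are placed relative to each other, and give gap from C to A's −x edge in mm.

A is a table. B is a stool. C is a spool. Three stools sit around the table at the −y, +y, −x sides. The spool is on top of the table. The gap from the spool to the table's −x edge is 0 mm.

The spool's min-x is at 0; the table's min-x is 0; gap = 0 mm.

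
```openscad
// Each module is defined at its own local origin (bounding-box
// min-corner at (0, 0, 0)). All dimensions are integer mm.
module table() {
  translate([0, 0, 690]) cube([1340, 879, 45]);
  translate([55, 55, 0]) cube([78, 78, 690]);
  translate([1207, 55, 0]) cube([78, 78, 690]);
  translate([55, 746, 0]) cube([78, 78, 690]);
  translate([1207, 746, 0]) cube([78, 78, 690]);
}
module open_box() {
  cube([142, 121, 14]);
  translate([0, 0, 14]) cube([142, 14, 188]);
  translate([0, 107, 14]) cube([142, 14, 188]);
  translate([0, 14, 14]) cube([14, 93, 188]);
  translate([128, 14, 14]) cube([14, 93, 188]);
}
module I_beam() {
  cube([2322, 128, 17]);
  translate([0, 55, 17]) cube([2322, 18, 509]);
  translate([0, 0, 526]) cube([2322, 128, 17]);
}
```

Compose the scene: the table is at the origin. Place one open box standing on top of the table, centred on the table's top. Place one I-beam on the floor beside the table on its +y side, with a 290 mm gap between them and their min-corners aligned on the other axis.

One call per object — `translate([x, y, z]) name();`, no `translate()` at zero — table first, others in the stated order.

table();
translate([599, 379, 735]) open_box();
translate([0, 1169, 0]) I_beam();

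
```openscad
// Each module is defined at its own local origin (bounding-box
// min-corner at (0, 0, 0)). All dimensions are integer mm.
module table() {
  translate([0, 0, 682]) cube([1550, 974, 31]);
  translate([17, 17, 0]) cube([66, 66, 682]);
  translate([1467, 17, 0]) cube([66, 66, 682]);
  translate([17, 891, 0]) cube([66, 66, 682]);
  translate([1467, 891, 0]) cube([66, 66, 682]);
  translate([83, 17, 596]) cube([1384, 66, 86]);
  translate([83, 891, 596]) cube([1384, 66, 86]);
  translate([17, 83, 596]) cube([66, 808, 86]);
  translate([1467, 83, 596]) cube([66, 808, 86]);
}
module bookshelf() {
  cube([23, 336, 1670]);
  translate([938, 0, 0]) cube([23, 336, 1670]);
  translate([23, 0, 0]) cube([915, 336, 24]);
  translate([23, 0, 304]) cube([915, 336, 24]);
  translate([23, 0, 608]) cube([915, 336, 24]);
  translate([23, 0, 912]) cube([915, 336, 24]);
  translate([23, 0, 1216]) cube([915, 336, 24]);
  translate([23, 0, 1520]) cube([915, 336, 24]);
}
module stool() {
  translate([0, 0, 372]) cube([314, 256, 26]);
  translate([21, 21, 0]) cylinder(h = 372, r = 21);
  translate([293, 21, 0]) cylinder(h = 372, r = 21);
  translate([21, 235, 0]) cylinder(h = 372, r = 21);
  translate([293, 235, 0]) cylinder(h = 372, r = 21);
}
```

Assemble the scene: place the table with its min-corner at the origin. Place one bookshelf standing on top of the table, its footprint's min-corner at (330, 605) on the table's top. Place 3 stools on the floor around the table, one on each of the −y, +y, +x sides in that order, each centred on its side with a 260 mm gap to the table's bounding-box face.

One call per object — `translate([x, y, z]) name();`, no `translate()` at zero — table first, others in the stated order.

table();
translate([330, 605, 713]) bookshelf();
translate([618, -516, 0]) stool();
translate([618, 1234, 0]) stool();
translate([1810, 359, 0]) stool();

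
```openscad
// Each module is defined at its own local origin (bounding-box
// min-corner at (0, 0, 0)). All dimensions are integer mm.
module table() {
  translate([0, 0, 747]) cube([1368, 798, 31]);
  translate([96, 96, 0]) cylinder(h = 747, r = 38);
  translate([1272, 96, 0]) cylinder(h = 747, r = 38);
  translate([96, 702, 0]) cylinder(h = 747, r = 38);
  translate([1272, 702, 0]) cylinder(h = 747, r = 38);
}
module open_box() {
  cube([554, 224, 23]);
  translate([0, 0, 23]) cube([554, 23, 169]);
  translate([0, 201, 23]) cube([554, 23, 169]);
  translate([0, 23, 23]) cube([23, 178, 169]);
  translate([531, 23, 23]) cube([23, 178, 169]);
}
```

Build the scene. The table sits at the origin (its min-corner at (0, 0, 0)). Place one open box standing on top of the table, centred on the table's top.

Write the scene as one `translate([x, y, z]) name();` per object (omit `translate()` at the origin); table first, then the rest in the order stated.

table();
translate([407, 287, 778]) open_box();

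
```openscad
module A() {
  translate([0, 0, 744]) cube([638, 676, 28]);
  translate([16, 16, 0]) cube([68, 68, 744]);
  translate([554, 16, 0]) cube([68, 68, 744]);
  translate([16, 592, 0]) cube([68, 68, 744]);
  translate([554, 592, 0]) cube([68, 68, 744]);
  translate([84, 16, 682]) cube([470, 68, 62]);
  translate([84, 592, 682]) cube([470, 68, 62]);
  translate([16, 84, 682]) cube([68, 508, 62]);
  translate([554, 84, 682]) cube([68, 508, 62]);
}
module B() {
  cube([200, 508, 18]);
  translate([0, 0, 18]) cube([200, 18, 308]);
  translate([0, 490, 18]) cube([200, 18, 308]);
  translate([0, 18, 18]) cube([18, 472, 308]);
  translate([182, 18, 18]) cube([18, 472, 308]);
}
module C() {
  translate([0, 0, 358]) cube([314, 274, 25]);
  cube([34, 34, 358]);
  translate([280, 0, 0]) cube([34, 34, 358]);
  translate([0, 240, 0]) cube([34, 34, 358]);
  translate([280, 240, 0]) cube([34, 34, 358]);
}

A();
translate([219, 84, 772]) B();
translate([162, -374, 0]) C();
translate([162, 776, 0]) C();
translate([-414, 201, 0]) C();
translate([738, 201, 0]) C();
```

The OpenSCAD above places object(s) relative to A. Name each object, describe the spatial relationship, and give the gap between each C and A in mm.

Each stool's nearest face is 100 mm from the table's bounding box.

A is a table. B is an open box. C is a stool. The open box is on top of the table, centred. Four stools sit around the table at the −y, +y, −x, +x sides. The gap between each stool and the table is 100 mm.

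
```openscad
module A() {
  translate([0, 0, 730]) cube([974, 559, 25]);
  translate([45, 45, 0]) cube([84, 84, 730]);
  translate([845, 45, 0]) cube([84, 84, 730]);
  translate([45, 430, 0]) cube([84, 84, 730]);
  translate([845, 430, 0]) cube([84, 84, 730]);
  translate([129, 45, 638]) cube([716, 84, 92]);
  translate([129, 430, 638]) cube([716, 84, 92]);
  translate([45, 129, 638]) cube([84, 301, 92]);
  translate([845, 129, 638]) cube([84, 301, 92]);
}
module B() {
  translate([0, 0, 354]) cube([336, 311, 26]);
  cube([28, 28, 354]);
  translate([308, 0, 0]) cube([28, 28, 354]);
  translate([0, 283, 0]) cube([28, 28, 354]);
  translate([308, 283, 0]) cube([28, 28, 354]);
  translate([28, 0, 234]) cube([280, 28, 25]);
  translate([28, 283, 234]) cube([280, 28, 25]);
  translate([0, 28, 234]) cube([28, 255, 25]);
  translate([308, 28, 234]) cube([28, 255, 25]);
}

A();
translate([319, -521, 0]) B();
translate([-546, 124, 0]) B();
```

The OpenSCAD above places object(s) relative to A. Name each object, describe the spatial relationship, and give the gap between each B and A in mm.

A is a table. B is a stool. Two stools sit around the table at the −y, −x sides. The gap between each stool and the table is 210 mm.

Each stool's nearest face is 210 mm from the table's bounding box.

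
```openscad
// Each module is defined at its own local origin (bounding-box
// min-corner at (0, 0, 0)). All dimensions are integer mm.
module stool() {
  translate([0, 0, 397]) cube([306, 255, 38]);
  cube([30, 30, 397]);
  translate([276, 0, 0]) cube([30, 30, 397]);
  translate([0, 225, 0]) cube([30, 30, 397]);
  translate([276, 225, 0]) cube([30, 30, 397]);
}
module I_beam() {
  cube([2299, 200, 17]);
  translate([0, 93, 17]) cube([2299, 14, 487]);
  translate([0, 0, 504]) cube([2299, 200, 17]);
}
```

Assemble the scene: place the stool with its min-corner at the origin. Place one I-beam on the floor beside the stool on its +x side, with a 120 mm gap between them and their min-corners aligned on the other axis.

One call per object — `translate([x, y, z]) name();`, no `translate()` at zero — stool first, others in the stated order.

stool();
translate([426, 0, 0]) I_beam();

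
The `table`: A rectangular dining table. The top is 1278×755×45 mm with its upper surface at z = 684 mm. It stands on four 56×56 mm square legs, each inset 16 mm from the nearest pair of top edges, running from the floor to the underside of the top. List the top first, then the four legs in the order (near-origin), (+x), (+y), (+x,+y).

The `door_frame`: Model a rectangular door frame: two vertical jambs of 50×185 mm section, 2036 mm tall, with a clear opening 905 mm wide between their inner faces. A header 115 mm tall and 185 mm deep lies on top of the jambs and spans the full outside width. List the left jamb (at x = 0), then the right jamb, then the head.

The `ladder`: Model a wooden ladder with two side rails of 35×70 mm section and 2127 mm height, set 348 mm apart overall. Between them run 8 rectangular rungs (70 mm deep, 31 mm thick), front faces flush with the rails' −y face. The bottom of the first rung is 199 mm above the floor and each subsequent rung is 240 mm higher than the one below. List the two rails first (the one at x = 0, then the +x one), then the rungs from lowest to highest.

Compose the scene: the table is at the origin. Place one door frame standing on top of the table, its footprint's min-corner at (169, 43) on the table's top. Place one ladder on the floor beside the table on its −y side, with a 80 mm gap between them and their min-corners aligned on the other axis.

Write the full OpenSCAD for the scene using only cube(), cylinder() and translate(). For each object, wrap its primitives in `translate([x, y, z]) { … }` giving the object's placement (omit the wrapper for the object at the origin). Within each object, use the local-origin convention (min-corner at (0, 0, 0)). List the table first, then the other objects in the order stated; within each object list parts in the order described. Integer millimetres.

translate([0, 0, 639]) cube([1278, 755, 45]);
translate([16, 16, 0]) cube([56, 56, 639]);
translate([1206, 16, 0]) cube([56, 56, 639]);
translate([16, 683, 0]) cube([56, 56, 639]);
translate([1206, 683, 0]) cube([56, 56, 639]);
translate([169, 43, 684]) {
  cube([50, 185, 2036]);
  translate([955, 0, 0]) cube([50, 185, 2036]);
  translate([0, 0, 2036]) cube([1005, 185, 115]);
}
translate([0, -150, 0]) {
  cube([35, 70, 2127]);
  translate([313, 0, 0]) cube([35, 70, 2127]);
  translate([35, 0, 199]) cube([278, 70, 31]);
  translate([35, 0, 439]) cube([278, 70, 31]);
  translate([35, 0, 679]) cube([278, 70, 31]);
  translate([35, 0, 919]) cube([278, 70, 31]);
  translate([35, 0, 1159]) cube([278, 70, 31]);
  translate([35, 0, 1399]) cube([278, 70, 31]);
  translate([35, 0, 1639]) cube([278, 70, 31]);
  translate([35, 0, 1879]) cube([278, 70, 31]);
}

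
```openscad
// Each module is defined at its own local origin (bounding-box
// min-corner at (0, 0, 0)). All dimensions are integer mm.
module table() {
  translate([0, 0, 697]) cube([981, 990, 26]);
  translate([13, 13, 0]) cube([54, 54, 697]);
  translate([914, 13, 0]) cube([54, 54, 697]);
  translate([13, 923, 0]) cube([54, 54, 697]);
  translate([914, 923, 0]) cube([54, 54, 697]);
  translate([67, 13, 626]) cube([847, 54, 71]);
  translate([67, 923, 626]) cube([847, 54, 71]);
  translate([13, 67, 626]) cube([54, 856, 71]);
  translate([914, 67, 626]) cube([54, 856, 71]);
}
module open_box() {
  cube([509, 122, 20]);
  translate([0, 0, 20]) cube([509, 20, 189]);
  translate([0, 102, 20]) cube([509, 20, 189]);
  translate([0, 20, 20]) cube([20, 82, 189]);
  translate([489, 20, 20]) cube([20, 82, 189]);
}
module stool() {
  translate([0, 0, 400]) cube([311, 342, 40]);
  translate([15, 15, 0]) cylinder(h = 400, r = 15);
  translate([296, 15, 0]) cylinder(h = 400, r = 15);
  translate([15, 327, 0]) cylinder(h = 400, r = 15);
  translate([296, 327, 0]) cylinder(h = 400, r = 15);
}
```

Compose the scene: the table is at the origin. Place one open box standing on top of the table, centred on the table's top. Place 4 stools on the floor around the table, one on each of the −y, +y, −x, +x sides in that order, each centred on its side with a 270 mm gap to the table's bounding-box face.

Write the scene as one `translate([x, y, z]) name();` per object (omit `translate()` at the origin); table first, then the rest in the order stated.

table();
translate([236, 434, 723]) open_box();
translate([335, -612, 0]) stool();
translate([335, 1260, 0]) stool();
translate([-581, 324, 0]) stool();
translate([1251, 324, 0]) stool();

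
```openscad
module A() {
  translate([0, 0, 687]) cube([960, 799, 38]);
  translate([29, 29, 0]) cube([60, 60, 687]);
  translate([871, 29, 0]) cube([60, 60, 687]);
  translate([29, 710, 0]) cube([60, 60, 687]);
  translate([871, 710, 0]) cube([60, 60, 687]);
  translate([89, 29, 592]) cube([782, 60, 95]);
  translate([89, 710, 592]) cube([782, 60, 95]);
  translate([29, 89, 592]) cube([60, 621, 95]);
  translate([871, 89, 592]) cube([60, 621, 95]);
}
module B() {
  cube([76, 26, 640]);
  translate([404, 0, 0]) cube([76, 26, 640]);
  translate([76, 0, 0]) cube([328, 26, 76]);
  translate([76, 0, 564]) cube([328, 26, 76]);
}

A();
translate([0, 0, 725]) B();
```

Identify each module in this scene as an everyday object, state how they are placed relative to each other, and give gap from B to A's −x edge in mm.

A is a table. B is a picture frame. The picture frame is on top of the table. The gap from the picture frame to the table's −x edge is 0 mm.

The picture frame's min-x is at 0; the table's min-x is 0; gap = 0 mm.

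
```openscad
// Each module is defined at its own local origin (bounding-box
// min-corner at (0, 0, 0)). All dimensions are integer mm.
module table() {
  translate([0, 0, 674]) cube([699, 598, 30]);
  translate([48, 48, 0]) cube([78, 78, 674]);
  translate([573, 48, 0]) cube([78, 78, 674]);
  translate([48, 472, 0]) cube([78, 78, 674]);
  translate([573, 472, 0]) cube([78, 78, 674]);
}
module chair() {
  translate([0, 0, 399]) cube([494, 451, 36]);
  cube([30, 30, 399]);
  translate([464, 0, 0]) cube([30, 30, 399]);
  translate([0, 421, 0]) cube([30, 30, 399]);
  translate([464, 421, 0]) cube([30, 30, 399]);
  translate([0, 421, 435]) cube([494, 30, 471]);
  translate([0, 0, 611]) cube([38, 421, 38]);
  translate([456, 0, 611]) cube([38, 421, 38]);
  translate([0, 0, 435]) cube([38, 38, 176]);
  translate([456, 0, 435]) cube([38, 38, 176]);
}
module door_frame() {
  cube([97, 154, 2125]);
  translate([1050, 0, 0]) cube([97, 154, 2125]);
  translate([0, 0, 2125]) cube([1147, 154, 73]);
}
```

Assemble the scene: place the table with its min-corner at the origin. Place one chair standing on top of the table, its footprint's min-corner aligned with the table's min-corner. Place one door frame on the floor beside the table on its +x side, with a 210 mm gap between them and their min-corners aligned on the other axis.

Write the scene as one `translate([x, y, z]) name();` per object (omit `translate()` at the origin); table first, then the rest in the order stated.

table();
translate([0, 0, 704]) chair();
translate([909, 0, 0]) door_frame();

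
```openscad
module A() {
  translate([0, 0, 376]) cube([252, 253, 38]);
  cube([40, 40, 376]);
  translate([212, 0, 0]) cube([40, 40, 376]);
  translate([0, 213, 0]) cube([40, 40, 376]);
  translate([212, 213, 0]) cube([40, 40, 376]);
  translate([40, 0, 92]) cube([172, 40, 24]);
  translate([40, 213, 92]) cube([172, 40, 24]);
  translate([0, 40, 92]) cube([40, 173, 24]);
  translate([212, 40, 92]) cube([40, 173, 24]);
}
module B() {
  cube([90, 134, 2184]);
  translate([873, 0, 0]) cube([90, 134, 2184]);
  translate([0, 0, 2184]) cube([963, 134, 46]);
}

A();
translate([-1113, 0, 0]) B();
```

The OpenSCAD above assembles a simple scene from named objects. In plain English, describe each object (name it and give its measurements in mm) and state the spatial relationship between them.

A is a four-legged stool. The seat is 252×253 mm, 38 mm thick, top at z = 414 mm. It stands on four square legs, each 40×40 mm in cross-section, from z = 0 to the seat underside, each flush with a corner of the seat. Four stretchers, 40 mm wide and 24 mm tall, connect adjacent legs with their undersides at z = 92 mm, each running between the inner faces of the legs it joins and aligned with the legs' outer faces on the other axis.

B is a rectangular door frame: two vertical jambs of 90×134 mm section, 2184 mm tall, with a clear opening 783 mm wide between their inner faces. A header 46 mm tall and 134 mm deep lies on top of the jambs and spans the full outside width.

The door frame is on the floor beside the stool on its −x side.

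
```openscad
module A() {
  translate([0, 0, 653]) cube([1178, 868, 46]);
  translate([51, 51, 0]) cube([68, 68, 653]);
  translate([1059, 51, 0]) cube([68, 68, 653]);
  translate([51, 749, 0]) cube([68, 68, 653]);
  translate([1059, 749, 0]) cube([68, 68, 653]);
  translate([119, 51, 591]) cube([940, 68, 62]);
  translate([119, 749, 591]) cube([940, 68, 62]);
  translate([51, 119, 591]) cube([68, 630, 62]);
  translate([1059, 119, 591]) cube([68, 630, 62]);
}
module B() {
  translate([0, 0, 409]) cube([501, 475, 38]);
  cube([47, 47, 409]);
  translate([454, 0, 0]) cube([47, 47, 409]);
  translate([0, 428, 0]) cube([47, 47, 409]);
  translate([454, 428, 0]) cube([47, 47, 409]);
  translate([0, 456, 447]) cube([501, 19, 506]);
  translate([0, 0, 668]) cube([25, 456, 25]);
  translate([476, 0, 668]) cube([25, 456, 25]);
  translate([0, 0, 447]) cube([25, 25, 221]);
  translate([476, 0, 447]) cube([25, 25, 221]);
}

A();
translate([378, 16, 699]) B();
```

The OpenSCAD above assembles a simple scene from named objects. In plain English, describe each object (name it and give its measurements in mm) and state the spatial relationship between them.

A is a table: top 1178 mm (x) × 868 mm (y), 46 mm thick, upper face at z = 699 mm, on four 68×68 mm square legs, each inset 51 mm from the nearest pair of top edges, running from z = 0 to the bottom of the top. Four apron rails, 68 mm thick and 62 mm tall, run between adjacent legs with their top edges flush with the underside of the top and their outer faces flush with the legs' outer faces.

B is a chair. The seat is a 501×475×38 mm slab with its top at z = 447 mm, on four 47×47 mm corner legs (flush with the seat edges, standing on z = 0). A flat backrest 19 mm thick, 506 mm tall, spans the full seat width and rises from the seat top along its +y edge, rear face flush with the rear of the seat. Two armrests of 25×25 mm section run along each side from the seat's front edge to the front of the backrest, top faces 246 mm above the seat top and outer faces flush with the seat's x-edges; a 25×25 mm post under the front of each armrest stands on the seat at the front corner.

The chair is on top of the table.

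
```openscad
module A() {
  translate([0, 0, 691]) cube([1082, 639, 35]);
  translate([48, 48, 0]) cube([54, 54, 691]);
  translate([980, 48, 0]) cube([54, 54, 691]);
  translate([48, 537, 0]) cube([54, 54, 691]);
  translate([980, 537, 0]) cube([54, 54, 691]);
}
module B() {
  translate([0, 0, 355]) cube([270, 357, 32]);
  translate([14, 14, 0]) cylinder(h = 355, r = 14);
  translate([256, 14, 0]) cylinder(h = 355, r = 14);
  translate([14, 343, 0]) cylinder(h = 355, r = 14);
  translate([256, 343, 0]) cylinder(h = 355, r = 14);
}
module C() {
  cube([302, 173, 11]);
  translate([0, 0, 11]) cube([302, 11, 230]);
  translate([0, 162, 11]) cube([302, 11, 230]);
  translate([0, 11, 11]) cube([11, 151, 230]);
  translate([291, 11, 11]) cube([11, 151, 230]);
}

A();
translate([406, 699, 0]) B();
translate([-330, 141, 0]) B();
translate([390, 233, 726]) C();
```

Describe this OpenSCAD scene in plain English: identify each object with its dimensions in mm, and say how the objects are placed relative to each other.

A is a table with a 1082×639 mm rectangular top, 35 mm thick, top surface at z = 726 mm, supported by four 54×54 mm square legs, each inset 48 mm from the nearest pair of top edges, running from the floor.

B is a simple wooden stool: a rectangular seat 270 mm (x) by 357 mm (y), 32 mm thick, top face at z = 387 mm, on four round legs, each 28 mm in diameter. The legs rest on z = 0, each leg's axis is inset half a diameter from the nearest pair of seat edges (so the leg's bounding box is flush with the corner).

C is an open-topped rectangular box: outside dimensions 302×173×241 mm, with a uniform wall and base thickness of 11 mm. The base is a full 302×173 slab on the floor; four walls sit on top of the base. The front and back walls (the −y and +y sides) span the full width; the two side walls fit between them.

Two stools sit around the table at the +y, −x sides. The open box is on top of the table, centred.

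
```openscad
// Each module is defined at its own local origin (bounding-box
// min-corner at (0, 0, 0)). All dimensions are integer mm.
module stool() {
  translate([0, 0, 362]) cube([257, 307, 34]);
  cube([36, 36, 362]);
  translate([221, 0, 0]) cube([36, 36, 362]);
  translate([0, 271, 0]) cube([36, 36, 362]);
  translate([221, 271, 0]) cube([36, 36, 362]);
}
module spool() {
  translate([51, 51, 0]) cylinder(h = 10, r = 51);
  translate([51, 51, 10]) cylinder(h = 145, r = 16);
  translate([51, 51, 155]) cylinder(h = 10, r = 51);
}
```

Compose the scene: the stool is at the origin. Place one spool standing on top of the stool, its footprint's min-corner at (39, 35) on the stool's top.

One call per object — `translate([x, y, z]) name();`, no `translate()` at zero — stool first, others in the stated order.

stool();
translate([39, 35, 396]) spool();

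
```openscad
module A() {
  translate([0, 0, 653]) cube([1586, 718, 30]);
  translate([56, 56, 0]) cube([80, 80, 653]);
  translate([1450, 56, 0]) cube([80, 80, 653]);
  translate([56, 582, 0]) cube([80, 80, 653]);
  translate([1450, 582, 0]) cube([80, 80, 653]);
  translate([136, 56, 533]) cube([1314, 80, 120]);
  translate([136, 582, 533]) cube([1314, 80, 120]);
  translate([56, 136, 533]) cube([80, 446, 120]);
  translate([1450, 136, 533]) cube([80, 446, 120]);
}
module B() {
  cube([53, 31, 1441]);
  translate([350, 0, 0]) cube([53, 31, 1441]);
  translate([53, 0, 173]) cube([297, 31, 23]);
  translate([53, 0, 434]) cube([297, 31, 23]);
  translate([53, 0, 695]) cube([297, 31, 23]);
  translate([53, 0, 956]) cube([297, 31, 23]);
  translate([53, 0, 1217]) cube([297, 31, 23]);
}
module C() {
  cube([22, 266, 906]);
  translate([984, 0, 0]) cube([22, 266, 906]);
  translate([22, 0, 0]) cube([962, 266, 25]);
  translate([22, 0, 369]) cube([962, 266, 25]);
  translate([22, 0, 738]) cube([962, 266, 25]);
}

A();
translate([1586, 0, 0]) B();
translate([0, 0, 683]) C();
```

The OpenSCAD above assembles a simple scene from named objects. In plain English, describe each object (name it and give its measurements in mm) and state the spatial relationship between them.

A is a table: top 1586 mm (x) × 718 mm (y), 30 mm thick, upper face at z = 683 mm, on four 80×80 mm square legs, each inset 56 mm from the nearest pair of top edges, running from z = 0 to the bottom of the top. Four apron rails, 80 mm thick and 120 mm tall, run between adjacent legs with their top edges flush with the underside of the top and their outer faces flush with the legs' outer faces.

B is a straight ladder. Two 53×31 mm vertical rails, 1441 mm tall, stand 403 mm apart (outside-to-outside) with their front faces coplanar on the −y side. 5 rungs, each 31 mm deep and 23 mm tall, span between the inner faces of the rails, front faces flush with the rails. The lowest rung's underside is at z = 173 mm and rungs are spaced 261 mm apart (underside to underside).

C is a bookshelf 1006 mm wide overall, 266 mm deep and 906 mm tall. The two sides are 22 mm thick vertical panels. 3 horizontal shelves of 25 mm thickness span between the inner faces of the sides; the lowest shelf sits on the floor and shelves are stacked with a clear vertical gap of 344 mm between each pair.

The ladder is against the table's +x side, with their −y faces flush. The bookshelf is on top of the table.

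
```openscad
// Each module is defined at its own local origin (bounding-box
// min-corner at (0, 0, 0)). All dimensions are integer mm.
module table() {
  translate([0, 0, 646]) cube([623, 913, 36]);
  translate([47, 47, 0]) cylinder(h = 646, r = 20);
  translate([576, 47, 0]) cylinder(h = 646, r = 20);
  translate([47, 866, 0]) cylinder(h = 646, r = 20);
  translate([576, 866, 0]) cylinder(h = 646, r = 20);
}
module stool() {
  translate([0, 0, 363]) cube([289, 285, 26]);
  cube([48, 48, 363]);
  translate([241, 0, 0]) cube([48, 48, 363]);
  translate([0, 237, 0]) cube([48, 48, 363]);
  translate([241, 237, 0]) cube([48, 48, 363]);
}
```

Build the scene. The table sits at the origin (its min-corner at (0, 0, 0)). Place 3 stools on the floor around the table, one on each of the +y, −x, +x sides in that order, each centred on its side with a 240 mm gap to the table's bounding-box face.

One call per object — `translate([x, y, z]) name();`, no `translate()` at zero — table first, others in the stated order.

table();
translate([167, 1153, 0]) stool();
translate([-529, 314, 0]) stool();
translate([863, 314, 0]) stool();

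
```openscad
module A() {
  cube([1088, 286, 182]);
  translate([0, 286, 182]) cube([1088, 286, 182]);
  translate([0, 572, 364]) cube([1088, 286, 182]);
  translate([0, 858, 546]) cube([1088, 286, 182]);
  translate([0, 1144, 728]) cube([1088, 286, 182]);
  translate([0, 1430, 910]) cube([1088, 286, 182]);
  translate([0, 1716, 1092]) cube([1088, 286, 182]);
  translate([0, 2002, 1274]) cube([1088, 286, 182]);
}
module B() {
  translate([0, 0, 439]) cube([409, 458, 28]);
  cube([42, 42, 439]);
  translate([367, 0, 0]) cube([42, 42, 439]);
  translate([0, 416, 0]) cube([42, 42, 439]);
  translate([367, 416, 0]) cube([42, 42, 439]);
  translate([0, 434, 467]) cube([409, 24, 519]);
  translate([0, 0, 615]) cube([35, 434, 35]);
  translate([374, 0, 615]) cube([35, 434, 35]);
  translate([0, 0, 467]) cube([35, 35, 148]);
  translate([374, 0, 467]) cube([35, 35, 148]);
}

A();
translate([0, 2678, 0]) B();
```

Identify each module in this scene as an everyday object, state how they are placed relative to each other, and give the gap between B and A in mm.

A is a staircase. B is a chair. The chair is on the floor beside the staircase on its +y side. The gap between the chair and the staircase is 390 mm.

The chair's nearest face is 390 mm from the staircase's +y face.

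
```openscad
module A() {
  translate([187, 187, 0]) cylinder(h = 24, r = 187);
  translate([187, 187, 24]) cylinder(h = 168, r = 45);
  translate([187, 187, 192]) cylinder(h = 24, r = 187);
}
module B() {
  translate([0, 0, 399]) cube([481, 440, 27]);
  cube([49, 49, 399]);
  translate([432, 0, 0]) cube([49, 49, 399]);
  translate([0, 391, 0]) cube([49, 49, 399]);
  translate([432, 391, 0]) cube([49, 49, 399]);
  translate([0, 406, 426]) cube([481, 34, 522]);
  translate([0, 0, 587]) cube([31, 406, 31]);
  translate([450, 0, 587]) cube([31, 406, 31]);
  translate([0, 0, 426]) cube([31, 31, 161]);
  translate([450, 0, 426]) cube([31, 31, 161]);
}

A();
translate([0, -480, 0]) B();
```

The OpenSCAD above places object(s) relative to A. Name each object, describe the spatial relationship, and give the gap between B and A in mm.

The chair's nearest face is 40 mm from the spool's −y face.

A is a spool. B is a chair. The chair is on the floor beside the spool on its −y side. The gap between the chair and the spool is 40 mm.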